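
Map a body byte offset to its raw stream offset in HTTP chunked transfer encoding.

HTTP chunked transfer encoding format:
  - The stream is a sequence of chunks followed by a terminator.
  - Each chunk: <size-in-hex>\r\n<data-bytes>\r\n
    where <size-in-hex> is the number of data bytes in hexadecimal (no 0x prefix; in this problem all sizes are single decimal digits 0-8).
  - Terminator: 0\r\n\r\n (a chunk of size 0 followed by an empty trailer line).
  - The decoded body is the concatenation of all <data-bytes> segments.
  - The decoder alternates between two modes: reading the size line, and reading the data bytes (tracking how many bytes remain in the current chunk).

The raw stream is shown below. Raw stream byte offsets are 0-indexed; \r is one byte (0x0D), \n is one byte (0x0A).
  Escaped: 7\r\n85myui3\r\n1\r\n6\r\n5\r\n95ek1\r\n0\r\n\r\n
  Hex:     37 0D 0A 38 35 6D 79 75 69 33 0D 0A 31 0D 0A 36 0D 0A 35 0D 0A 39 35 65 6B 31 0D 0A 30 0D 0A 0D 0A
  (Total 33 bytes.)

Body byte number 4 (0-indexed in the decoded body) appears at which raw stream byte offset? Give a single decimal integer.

Answer: 7

Derivation:
Chunk 1: stream[0..1]='7' size=0x7=7, data at stream[3..10]='85myui3' -> body[0..7], body so far='85myui3'
Chunk 2: stream[12..13]='1' size=0x1=1, data at stream[15..16]='6' -> body[7..8], body so far='85myui36'
Chunk 3: stream[18..19]='5' size=0x5=5, data at stream[21..26]='95ek1' -> body[8..13], body so far='85myui3695ek1'
Chunk 4: stream[28..29]='0' size=0 (terminator). Final body='85myui3695ek1' (13 bytes)
Body byte 4 at stream offset 7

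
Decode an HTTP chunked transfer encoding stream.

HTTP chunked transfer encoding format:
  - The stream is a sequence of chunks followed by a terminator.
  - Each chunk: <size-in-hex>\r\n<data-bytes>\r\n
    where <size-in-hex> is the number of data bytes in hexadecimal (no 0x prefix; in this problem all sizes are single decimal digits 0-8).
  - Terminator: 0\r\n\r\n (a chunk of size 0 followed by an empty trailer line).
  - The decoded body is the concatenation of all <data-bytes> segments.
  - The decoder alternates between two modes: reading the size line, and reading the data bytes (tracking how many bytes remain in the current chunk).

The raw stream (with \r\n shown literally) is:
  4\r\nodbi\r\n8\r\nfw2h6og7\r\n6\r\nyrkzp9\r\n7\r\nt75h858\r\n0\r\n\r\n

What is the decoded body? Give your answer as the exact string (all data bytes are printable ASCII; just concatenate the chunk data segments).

Chunk 1: stream[0..1]='4' size=0x4=4, data at stream[3..7]='odbi' -> body[0..4], body so far='odbi'
Chunk 2: stream[9..10]='8' size=0x8=8, data at stream[12..20]='fw2h6og7' -> body[4..12], body so far='odbifw2h6og7'
Chunk 3: stream[22..23]='6' size=0x6=6, data at stream[25..31]='yrkzp9' -> body[12..18], body so far='odbifw2h6og7yrkzp9'
Chunk 4: stream[33..34]='7' size=0x7=7, data at stream[36..43]='t75h858' -> body[18..25], body so far='odbifw2h6og7yrkzp9t75h858'
Chunk 5: stream[45..46]='0' size=0 (terminator). Final body='odbifw2h6og7yrkzp9t75h858' (25 bytes)

Answer: odbifw2h6og7yrkzp9t75h858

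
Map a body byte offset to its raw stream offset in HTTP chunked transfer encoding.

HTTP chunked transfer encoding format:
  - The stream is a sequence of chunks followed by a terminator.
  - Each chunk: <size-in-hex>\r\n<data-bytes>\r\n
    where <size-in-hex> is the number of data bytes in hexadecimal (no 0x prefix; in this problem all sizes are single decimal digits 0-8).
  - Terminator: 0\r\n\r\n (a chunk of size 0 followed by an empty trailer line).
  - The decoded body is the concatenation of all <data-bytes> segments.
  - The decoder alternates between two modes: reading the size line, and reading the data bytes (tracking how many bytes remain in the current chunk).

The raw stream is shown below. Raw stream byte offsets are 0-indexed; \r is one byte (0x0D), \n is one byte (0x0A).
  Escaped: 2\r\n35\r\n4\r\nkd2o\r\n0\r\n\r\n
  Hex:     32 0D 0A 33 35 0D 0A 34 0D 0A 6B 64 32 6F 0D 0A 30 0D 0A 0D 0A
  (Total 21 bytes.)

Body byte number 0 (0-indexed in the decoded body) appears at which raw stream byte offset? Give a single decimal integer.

Answer: 3

Derivation:
Chunk 1: stream[0..1]='2' size=0x2=2, data at stream[3..5]='35' -> body[0..2], body so far='35'
Chunk 2: stream[7..8]='4' size=0x4=4, data at stream[10..14]='kd2o' -> body[2..6], body so far='35kd2o'
Chunk 3: stream[16..17]='0' size=0 (terminator). Final body='35kd2o' (6 bytes)
Body byte 0 at stream offset 3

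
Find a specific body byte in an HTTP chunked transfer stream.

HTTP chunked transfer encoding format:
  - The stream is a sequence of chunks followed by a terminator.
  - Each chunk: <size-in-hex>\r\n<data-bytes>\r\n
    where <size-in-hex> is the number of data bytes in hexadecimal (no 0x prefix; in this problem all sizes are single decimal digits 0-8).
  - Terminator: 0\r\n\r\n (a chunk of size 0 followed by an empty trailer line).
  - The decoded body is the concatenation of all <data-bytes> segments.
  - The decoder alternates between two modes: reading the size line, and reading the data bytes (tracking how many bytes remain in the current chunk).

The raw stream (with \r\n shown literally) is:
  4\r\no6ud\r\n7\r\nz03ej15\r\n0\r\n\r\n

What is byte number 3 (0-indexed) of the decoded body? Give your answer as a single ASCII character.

Answer: d

Derivation:
Chunk 1: stream[0..1]='4' size=0x4=4, data at stream[3..7]='o6ud' -> body[0..4], body so far='o6ud'
Chunk 2: stream[9..10]='7' size=0x7=7, data at stream[12..19]='z03ej15' -> body[4..11], body so far='o6udz03ej15'
Chunk 3: stream[21..22]='0' size=0 (terminator). Final body='o6udz03ej15' (11 bytes)
Body byte 3 = 'd'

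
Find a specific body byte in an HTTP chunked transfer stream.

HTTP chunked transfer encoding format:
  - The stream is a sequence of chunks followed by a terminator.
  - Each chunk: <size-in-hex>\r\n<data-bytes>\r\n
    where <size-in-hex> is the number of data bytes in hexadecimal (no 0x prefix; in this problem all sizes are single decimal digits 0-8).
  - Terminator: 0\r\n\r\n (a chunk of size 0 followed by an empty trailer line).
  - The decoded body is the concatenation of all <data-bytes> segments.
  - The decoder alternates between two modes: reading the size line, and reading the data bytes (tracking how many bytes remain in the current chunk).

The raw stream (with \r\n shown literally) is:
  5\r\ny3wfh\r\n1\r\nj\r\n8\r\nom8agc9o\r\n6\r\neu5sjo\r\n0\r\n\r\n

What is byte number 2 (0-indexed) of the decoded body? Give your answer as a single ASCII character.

Answer: w

Derivation:
Chunk 1: stream[0..1]='5' size=0x5=5, data at stream[3..8]='y3wfh' -> body[0..5], body so far='y3wfh'
Chunk 2: stream[10..11]='1' size=0x1=1, data at stream[13..14]='j' -> body[5..6], body so far='y3wfhj'
Chunk 3: stream[16..17]='8' size=0x8=8, data at stream[19..27]='om8agc9o' -> body[6..14], body so far='y3wfhjom8agc9o'
Chunk 4: stream[29..30]='6' size=0x6=6, data at stream[32..38]='eu5sjo' -> body[14..20], body so far='y3wfhjom8agc9oeu5sjo'
Chunk 5: stream[40..41]='0' size=0 (terminator). Final body='y3wfhjom8agc9oeu5sjo' (20 bytes)
Body byte 2 = 'w'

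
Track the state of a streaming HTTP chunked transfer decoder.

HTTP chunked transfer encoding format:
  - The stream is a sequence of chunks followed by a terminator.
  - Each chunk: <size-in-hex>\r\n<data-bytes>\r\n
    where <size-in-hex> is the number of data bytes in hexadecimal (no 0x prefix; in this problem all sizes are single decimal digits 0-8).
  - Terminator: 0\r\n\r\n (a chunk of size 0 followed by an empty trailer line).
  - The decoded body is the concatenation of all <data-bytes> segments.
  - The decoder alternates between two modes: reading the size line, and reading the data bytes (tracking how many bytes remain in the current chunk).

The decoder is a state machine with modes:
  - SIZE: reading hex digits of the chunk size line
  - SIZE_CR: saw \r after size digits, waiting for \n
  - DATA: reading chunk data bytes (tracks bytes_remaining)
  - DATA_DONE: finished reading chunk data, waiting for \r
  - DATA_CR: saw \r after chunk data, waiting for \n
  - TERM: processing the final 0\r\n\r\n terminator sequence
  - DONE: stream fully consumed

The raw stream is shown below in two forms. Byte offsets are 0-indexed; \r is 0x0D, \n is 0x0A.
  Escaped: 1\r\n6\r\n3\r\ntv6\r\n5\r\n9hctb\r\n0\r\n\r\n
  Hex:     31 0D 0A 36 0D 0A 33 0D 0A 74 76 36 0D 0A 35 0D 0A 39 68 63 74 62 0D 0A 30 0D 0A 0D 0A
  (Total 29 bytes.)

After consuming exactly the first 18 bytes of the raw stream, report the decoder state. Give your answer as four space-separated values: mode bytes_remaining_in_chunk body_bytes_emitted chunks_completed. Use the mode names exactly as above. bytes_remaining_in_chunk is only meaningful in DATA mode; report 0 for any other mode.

Answer: DATA 4 5 2

Derivation:
Byte 0 = '1': mode=SIZE remaining=0 emitted=0 chunks_done=0
Byte 1 = 0x0D: mode=SIZE_CR remaining=0 emitted=0 chunks_done=0
Byte 2 = 0x0A: mode=DATA remaining=1 emitted=0 chunks_done=0
Byte 3 = '6': mode=DATA_DONE remaining=0 emitted=1 chunks_done=0
Byte 4 = 0x0D: mode=DATA_CR remaining=0 emitted=1 chunks_done=0
Byte 5 = 0x0A: mode=SIZE remaining=0 emitted=1 chunks_done=1
Byte 6 = '3': mode=SIZE remaining=0 emitted=1 chunks_done=1
Byte 7 = 0x0D: mode=SIZE_CR remaining=0 emitted=1 chunks_done=1
Byte 8 = 0x0A: mode=DATA remaining=3 emitted=1 chunks_done=1
Byte 9 = 't': mode=DATA remaining=2 emitted=2 chunks_done=1
Byte 10 = 'v': mode=DATA remaining=1 emitted=3 chunks_done=1
Byte 11 = '6': mode=DATA_DONE remaining=0 emitted=4 chunks_done=1
Byte 12 = 0x0D: mode=DATA_CR remaining=0 emitted=4 chunks_done=1
Byte 13 = 0x0A: mode=SIZE remaining=0 emitted=4 chunks_done=2
Byte 14 = '5': mode=SIZE remaining=0 emitted=4 chunks_done=2
Byte 15 = 0x0D: mode=SIZE_CR remaining=0 emitted=4 chunks_done=2
Byte 16 = 0x0A: mode=DATA remaining=5 emitted=4 chunks_done=2
Byte 17 = '9': mode=DATA remaining=4 emitted=5 chunks_done=2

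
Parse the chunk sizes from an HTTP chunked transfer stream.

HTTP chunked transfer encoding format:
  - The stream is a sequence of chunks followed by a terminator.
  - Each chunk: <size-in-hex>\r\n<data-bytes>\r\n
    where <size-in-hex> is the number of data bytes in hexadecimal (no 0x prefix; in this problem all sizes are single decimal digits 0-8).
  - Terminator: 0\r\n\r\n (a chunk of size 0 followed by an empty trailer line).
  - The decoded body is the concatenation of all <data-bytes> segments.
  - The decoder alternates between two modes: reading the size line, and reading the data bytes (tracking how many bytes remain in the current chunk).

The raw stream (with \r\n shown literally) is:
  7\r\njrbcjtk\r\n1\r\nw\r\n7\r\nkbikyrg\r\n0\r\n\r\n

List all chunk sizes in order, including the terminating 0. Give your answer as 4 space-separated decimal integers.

Answer: 7 1 7 0

Derivation:
Chunk 1: stream[0..1]='7' size=0x7=7, data at stream[3..10]='jrbcjtk' -> body[0..7], body so far='jrbcjtk'
Chunk 2: stream[12..13]='1' size=0x1=1, data at stream[15..16]='w' -> body[7..8], body so far='jrbcjtkw'
Chunk 3: stream[18..19]='7' size=0x7=7, data at stream[21..28]='kbikyrg' -> body[8..15], body so far='jrbcjtkwkbikyrg'
Chunk 4: stream[30..31]='0' size=0 (terminator). Final body='jrbcjtkwkbikyrg' (15 bytes)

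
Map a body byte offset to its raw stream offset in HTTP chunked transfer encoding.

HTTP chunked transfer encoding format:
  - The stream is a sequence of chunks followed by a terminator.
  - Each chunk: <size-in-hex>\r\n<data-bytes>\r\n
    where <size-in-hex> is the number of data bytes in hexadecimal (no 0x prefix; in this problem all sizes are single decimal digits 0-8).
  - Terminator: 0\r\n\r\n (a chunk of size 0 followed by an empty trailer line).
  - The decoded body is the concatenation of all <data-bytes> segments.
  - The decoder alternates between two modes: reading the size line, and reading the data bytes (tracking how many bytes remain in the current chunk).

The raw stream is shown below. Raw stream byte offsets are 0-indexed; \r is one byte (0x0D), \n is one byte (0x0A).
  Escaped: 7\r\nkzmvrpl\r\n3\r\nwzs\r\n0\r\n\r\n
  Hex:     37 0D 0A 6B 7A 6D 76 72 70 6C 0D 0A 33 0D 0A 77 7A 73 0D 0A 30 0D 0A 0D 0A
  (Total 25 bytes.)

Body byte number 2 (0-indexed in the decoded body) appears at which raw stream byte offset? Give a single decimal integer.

Chunk 1: stream[0..1]='7' size=0x7=7, data at stream[3..10]='kzmvrpl' -> body[0..7], body so far='kzmvrpl'
Chunk 2: stream[12..13]='3' size=0x3=3, data at stream[15..18]='wzs' -> body[7..10], body so far='kzmvrplwzs'
Chunk 3: stream[20..21]='0' size=0 (terminator). Final body='kzmvrplwzs' (10 bytes)
Body byte 2 at stream offset 5

Answer: 5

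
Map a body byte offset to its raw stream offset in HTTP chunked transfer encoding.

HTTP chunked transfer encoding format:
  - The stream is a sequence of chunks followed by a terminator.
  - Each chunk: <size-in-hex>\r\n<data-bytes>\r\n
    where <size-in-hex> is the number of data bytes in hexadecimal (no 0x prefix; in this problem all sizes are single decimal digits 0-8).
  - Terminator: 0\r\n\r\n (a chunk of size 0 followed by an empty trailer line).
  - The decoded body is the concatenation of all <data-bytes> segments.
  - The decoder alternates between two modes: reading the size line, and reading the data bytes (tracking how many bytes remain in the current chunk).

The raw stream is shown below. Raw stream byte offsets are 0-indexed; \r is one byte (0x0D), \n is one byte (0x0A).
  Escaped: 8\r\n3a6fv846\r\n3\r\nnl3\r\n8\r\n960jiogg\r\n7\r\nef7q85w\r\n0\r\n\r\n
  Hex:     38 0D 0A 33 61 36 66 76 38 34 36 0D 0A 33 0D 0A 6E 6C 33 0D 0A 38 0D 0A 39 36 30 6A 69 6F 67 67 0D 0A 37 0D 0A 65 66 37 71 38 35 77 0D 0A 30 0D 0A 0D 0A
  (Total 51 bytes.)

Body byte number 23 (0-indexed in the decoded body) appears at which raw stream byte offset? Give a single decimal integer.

Answer: 41

Derivation:
Chunk 1: stream[0..1]='8' size=0x8=8, data at stream[3..11]='3a6fv846' -> body[0..8], body so far='3a6fv846'
Chunk 2: stream[13..14]='3' size=0x3=3, data at stream[16..19]='nl3' -> body[8..11], body so far='3a6fv846nl3'
Chunk 3: stream[21..22]='8' size=0x8=8, data at stream[24..32]='960jiogg' -> body[11..19], body so far='3a6fv846nl3960jiogg'
Chunk 4: stream[34..35]='7' size=0x7=7, data at stream[37..44]='ef7q85w' -> body[19..26], body so far='3a6fv846nl3960jioggef7q85w'
Chunk 5: stream[46..47]='0' size=0 (terminator). Final body='3a6fv846nl3960jioggef7q85w' (26 bytes)
Body byte 23 at stream offset 41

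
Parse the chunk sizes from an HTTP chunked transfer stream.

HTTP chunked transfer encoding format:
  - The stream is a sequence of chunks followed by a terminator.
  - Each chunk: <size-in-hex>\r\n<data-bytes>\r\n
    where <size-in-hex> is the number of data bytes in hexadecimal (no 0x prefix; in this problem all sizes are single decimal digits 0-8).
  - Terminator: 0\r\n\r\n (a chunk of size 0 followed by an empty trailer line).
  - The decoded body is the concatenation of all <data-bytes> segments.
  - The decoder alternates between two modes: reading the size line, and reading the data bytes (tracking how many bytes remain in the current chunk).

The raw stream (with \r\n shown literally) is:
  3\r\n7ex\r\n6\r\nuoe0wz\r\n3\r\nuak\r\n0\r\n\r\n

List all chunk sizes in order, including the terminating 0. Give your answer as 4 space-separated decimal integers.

Answer: 3 6 3 0

Derivation:
Chunk 1: stream[0..1]='3' size=0x3=3, data at stream[3..6]='7ex' -> body[0..3], body so far='7ex'
Chunk 2: stream[8..9]='6' size=0x6=6, data at stream[11..17]='uoe0wz' -> body[3..9], body so far='7exuoe0wz'
Chunk 3: stream[19..20]='3' size=0x3=3, data at stream[22..25]='uak' -> body[9..12], body so far='7exuoe0wzuak'
Chunk 4: stream[27..28]='0' size=0 (terminator). Final body='7exuoe0wzuak' (12 bytes)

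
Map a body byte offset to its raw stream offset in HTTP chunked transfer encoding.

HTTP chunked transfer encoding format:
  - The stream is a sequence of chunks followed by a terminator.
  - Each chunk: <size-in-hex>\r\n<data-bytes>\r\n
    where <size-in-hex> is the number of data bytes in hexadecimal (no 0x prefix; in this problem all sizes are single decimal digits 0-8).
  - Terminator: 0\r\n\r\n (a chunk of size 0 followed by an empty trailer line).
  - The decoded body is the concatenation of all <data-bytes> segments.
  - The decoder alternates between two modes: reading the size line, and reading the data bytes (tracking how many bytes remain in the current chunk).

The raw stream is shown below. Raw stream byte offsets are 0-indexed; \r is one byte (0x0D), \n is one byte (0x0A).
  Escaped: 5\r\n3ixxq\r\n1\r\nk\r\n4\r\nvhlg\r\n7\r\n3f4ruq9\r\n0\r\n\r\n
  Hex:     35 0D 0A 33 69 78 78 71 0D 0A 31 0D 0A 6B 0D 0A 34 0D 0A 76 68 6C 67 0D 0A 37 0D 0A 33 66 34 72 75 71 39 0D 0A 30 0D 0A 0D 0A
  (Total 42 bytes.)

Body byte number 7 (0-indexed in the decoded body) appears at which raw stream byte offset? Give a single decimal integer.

Answer: 20

Derivation:
Chunk 1: stream[0..1]='5' size=0x5=5, data at stream[3..8]='3ixxq' -> body[0..5], body so far='3ixxq'
Chunk 2: stream[10..11]='1' size=0x1=1, data at stream[13..14]='k' -> body[5..6], body so far='3ixxqk'
Chunk 3: stream[16..17]='4' size=0x4=4, data at stream[19..23]='vhlg' -> body[6..10], body so far='3ixxqkvhlg'
Chunk 4: stream[25..26]='7' size=0x7=7, data at stream[28..35]='3f4ruq9' -> body[10..17], body so far='3ixxqkvhlg3f4ruq9'
Chunk 5: stream[37..38]='0' size=0 (terminator). Final body='3ixxqkvhlg3f4ruq9' (17 bytes)
Body byte 7 at stream offset 20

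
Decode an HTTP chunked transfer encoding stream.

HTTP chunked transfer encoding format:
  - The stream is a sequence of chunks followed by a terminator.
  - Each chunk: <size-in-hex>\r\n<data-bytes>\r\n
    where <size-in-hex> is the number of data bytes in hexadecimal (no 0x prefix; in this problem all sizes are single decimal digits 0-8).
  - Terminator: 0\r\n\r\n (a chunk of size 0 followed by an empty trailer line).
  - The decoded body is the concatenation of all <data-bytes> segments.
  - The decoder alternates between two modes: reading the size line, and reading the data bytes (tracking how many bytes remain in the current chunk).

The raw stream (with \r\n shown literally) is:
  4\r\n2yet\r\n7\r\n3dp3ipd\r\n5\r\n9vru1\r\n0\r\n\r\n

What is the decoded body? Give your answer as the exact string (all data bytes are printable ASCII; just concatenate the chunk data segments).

Answer: 2yet3dp3ipd9vru1

Derivation:
Chunk 1: stream[0..1]='4' size=0x4=4, data at stream[3..7]='2yet' -> body[0..4], body so far='2yet'
Chunk 2: stream[9..10]='7' size=0x7=7, data at stream[12..19]='3dp3ipd' -> body[4..11], body so far='2yet3dp3ipd'
Chunk 3: stream[21..22]='5' size=0x5=5, data at stream[24..29]='9vru1' -> body[11..16], body so far='2yet3dp3ipd9vru1'
Chunk 4: stream[31..32]='0' size=0 (terminator). Final body='2yet3dp3ipd9vru1' (16 bytes)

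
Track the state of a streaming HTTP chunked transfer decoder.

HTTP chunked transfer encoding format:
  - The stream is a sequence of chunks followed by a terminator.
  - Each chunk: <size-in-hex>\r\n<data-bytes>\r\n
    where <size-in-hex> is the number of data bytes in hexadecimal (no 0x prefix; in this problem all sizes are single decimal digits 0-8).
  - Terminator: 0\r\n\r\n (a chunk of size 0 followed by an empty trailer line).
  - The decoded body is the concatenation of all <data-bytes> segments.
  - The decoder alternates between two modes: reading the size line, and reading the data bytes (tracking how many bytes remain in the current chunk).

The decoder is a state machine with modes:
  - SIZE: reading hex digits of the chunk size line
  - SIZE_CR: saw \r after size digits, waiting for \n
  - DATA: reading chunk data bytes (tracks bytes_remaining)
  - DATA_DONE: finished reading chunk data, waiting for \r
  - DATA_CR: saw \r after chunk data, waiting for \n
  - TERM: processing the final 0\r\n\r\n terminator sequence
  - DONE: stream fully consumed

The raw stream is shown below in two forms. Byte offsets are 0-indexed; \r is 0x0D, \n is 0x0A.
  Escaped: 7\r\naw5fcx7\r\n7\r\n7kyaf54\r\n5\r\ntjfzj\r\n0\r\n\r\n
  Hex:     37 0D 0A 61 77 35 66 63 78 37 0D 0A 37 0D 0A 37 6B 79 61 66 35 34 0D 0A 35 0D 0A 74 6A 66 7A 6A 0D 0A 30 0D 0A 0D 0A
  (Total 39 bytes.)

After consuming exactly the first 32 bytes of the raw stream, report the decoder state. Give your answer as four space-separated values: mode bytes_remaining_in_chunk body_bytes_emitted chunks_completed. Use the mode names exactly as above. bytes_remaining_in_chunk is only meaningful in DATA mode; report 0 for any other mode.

Byte 0 = '7': mode=SIZE remaining=0 emitted=0 chunks_done=0
Byte 1 = 0x0D: mode=SIZE_CR remaining=0 emitted=0 chunks_done=0
Byte 2 = 0x0A: mode=DATA remaining=7 emitted=0 chunks_done=0
Byte 3 = 'a': mode=DATA remaining=6 emitted=1 chunks_done=0
Byte 4 = 'w': mode=DATA remaining=5 emitted=2 chunks_done=0
Byte 5 = '5': mode=DATA remaining=4 emitted=3 chunks_done=0
Byte 6 = 'f': mode=DATA remaining=3 emitted=4 chunks_done=0
Byte 7 = 'c': mode=DATA remaining=2 emitted=5 chunks_done=0
Byte 8 = 'x': mode=DATA remaining=1 emitted=6 chunks_done=0
Byte 9 = '7': mode=DATA_DONE remaining=0 emitted=7 chunks_done=0
Byte 10 = 0x0D: mode=DATA_CR remaining=0 emitted=7 chunks_done=0
Byte 11 = 0x0A: mode=SIZE remaining=0 emitted=7 chunks_done=1
Byte 12 = '7': mode=SIZE remaining=0 emitted=7 chunks_done=1
Byte 13 = 0x0D: mode=SIZE_CR remaining=0 emitted=7 chunks_done=1
Byte 14 = 0x0A: mode=DATA remaining=7 emitted=7 chunks_done=1
Byte 15 = '7': mode=DATA remaining=6 emitted=8 chunks_done=1
Byte 16 = 'k': mode=DATA remaining=5 emitted=9 chunks_done=1
Byte 17 = 'y': mode=DATA remaining=4 emitted=10 chunks_done=1
Byte 18 = 'a': mode=DATA remaining=3 emitted=11 chunks_done=1
Byte 19 = 'f': mode=DATA remaining=2 emitted=12 chunks_done=1
Byte 20 = '5': mode=DATA remaining=1 emitted=13 chunks_done=1
Byte 21 = '4': mode=DATA_DONE remaining=0 emitted=14 chunks_done=1
Byte 22 = 0x0D: mode=DATA_CR remaining=0 emitted=14 chunks_done=1
Byte 23 = 0x0A: mode=SIZE remaining=0 emitted=14 chunks_done=2
Byte 24 = '5': mode=SIZE remaining=0 emitted=14 chunks_done=2
Byte 25 = 0x0D: mode=SIZE_CR remaining=0 emitted=14 chunks_done=2
Byte 26 = 0x0A: mode=DATA remaining=5 emitted=14 chunks_done=2
Byte 27 = 't': mode=DATA remaining=4 emitted=15 chunks_done=2
Byte 28 = 'j': mode=DATA remaining=3 emitted=16 chunks_done=2
Byte 29 = 'f': mode=DATA remaining=2 emitted=17 chunks_done=2
Byte 30 = 'z': mode=DATA remaining=1 emitted=18 chunks_done=2
Byte 31 = 'j': mode=DATA_DONE remaining=0 emitted=19 chunks_done=2

Answer: DATA_DONE 0 19 2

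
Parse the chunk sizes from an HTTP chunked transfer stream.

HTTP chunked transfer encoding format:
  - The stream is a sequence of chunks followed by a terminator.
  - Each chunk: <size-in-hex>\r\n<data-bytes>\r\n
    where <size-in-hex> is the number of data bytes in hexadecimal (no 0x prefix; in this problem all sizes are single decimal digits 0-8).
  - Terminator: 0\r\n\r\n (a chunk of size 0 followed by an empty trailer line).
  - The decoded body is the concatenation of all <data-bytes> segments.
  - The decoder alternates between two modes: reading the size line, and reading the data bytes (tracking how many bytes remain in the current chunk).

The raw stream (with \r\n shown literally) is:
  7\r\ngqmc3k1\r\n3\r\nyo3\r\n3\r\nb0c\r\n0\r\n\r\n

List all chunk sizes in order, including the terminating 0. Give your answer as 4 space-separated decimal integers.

Chunk 1: stream[0..1]='7' size=0x7=7, data at stream[3..10]='gqmc3k1' -> body[0..7], body so far='gqmc3k1'
Chunk 2: stream[12..13]='3' size=0x3=3, data at stream[15..18]='yo3' -> body[7..10], body so far='gqmc3k1yo3'
Chunk 3: stream[20..21]='3' size=0x3=3, data at stream[23..26]='b0c' -> body[10..13], body so far='gqmc3k1yo3b0c'
Chunk 4: stream[28..29]='0' size=0 (terminator). Final body='gqmc3k1yo3b0c' (13 bytes)

Answer: 7 3 3 0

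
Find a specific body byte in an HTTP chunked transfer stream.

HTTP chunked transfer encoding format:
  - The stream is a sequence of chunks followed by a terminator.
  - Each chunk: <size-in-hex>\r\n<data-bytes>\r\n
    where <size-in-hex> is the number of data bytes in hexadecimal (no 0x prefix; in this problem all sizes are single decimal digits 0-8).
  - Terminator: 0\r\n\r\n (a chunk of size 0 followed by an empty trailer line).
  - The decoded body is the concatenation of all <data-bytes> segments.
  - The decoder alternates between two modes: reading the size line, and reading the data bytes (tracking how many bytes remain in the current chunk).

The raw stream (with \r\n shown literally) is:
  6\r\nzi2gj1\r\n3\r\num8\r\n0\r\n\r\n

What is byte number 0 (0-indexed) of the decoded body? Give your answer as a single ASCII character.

Answer: z

Derivation:
Chunk 1: stream[0..1]='6' size=0x6=6, data at stream[3..9]='zi2gj1' -> body[0..6], body so far='zi2gj1'
Chunk 2: stream[11..12]='3' size=0x3=3, data at stream[14..17]='um8' -> body[6..9], body so far='zi2gj1um8'
Chunk 3: stream[19..20]='0' size=0 (terminator). Final body='zi2gj1um8' (9 bytes)
Body byte 0 = 'z'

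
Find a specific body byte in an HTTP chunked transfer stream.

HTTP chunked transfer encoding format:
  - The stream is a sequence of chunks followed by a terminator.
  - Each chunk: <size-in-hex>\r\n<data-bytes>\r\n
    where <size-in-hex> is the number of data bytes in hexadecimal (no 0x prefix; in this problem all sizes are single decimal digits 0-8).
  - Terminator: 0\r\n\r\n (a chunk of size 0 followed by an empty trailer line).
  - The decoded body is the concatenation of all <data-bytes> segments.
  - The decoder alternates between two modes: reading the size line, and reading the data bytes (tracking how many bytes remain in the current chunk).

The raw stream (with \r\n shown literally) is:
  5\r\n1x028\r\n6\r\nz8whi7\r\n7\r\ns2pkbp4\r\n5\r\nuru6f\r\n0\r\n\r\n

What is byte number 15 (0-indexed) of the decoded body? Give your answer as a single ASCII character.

Chunk 1: stream[0..1]='5' size=0x5=5, data at stream[3..8]='1x028' -> body[0..5], body so far='1x028'
Chunk 2: stream[10..11]='6' size=0x6=6, data at stream[13..19]='z8whi7' -> body[5..11], body so far='1x028z8whi7'
Chunk 3: stream[21..22]='7' size=0x7=7, data at stream[24..31]='s2pkbp4' -> body[11..18], body so far='1x028z8whi7s2pkbp4'
Chunk 4: stream[33..34]='5' size=0x5=5, data at stream[36..41]='uru6f' -> body[18..23], body so far='1x028z8whi7s2pkbp4uru6f'
Chunk 5: stream[43..44]='0' size=0 (terminator). Final body='1x028z8whi7s2pkbp4uru6f' (23 bytes)
Body byte 15 = 'b'

Answer: b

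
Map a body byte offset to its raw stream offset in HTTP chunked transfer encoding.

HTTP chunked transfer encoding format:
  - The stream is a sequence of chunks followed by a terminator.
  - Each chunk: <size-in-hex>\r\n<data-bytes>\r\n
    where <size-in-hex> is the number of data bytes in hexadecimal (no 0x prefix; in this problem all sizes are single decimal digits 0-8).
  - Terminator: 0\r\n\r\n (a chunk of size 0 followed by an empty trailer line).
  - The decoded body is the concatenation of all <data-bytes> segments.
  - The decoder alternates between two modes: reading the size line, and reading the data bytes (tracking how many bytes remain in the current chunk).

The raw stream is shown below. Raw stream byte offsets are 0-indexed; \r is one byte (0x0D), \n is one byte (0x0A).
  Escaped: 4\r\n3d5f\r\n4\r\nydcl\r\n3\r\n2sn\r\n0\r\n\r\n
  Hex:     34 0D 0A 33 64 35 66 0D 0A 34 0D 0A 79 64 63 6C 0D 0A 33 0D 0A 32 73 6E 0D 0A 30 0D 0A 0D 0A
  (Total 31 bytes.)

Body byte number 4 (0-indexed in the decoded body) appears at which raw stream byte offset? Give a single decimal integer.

Answer: 12

Derivation:
Chunk 1: stream[0..1]='4' size=0x4=4, data at stream[3..7]='3d5f' -> body[0..4], body so far='3d5f'
Chunk 2: stream[9..10]='4' size=0x4=4, data at stream[12..16]='ydcl' -> body[4..8], body so far='3d5fydcl'
Chunk 3: stream[18..19]='3' size=0x3=3, data at stream[21..24]='2sn' -> body[8..11], body so far='3d5fydcl2sn'
Chunk 4: stream[26..27]='0' size=0 (terminator). Final body='3d5fydcl2sn' (11 bytes)
Body byte 4 at stream offset 12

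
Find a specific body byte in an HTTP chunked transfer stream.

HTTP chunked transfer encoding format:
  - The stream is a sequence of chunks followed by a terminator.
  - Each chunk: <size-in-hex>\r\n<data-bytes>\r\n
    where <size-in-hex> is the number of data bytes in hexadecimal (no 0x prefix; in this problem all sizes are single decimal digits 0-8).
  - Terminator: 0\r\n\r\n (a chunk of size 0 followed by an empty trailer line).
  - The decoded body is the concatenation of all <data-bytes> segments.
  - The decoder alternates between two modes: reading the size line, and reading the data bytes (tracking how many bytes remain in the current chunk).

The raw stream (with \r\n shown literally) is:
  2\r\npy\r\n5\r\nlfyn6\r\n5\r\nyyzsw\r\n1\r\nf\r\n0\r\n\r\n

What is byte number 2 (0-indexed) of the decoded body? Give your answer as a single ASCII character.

Answer: l

Derivation:
Chunk 1: stream[0..1]='2' size=0x2=2, data at stream[3..5]='py' -> body[0..2], body so far='py'
Chunk 2: stream[7..8]='5' size=0x5=5, data at stream[10..15]='lfyn6' -> body[2..7], body so far='pylfyn6'
Chunk 3: stream[17..18]='5' size=0x5=5, data at stream[20..25]='yyzsw' -> body[7..12], body so far='pylfyn6yyzsw'
Chunk 4: stream[27..28]='1' size=0x1=1, data at stream[30..31]='f' -> body[12..13], body so far='pylfyn6yyzswf'
Chunk 5: stream[33..34]='0' size=0 (terminator). Final body='pylfyn6yyzswf' (13 bytes)
Body byte 2 = 'l'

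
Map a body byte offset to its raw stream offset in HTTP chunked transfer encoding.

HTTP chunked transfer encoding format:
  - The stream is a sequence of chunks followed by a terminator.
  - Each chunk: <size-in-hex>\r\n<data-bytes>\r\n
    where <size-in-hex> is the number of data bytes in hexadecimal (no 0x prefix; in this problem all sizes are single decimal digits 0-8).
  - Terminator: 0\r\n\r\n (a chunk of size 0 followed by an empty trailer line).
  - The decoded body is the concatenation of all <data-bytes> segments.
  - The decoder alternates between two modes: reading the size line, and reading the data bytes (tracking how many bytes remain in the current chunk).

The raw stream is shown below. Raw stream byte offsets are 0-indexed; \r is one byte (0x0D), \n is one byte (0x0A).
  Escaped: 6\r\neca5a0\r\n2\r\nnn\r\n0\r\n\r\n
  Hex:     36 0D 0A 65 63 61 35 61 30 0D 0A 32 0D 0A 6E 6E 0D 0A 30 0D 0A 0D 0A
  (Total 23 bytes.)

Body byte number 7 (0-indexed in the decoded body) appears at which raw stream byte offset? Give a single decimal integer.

Chunk 1: stream[0..1]='6' size=0x6=6, data at stream[3..9]='eca5a0' -> body[0..6], body so far='eca5a0'
Chunk 2: stream[11..12]='2' size=0x2=2, data at stream[14..16]='nn' -> body[6..8], body so far='eca5a0nn'
Chunk 3: stream[18..19]='0' size=0 (terminator). Final body='eca5a0nn' (8 bytes)
Body byte 7 at stream offset 15

Answer: 15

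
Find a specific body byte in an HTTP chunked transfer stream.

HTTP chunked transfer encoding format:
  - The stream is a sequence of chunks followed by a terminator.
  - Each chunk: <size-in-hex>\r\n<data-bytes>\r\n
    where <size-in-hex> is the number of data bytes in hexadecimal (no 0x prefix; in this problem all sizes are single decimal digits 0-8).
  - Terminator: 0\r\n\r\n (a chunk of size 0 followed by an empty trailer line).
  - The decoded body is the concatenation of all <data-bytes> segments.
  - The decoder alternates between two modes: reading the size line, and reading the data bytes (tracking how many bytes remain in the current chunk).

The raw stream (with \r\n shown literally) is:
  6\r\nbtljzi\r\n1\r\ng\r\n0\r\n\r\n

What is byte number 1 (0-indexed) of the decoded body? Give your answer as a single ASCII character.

Chunk 1: stream[0..1]='6' size=0x6=6, data at stream[3..9]='btljzi' -> body[0..6], body so far='btljzi'
Chunk 2: stream[11..12]='1' size=0x1=1, data at stream[14..15]='g' -> body[6..7], body so far='btljzig'
Chunk 3: stream[17..18]='0' size=0 (terminator). Final body='btljzig' (7 bytes)
Body byte 1 = 't'

Answer: t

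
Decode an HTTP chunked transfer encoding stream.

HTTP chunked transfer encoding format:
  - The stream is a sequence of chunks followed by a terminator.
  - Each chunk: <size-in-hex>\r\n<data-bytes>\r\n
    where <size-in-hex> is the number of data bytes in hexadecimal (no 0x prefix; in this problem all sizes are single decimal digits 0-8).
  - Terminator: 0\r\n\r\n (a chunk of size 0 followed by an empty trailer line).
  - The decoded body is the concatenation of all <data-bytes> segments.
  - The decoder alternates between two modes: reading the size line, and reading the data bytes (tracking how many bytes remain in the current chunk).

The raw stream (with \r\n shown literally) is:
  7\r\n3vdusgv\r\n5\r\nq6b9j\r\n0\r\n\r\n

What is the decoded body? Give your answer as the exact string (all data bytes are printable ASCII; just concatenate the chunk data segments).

Answer: 3vdusgvq6b9j

Derivation:
Chunk 1: stream[0..1]='7' size=0x7=7, data at stream[3..10]='3vdusgv' -> body[0..7], body so far='3vdusgv'
Chunk 2: stream[12..13]='5' size=0x5=5, data at stream[15..20]='q6b9j' -> body[7..12], body so far='3vdusgvq6b9j'
Chunk 3: stream[22..23]='0' size=0 (terminator). Final body='3vdusgvq6b9j' (12 bytes)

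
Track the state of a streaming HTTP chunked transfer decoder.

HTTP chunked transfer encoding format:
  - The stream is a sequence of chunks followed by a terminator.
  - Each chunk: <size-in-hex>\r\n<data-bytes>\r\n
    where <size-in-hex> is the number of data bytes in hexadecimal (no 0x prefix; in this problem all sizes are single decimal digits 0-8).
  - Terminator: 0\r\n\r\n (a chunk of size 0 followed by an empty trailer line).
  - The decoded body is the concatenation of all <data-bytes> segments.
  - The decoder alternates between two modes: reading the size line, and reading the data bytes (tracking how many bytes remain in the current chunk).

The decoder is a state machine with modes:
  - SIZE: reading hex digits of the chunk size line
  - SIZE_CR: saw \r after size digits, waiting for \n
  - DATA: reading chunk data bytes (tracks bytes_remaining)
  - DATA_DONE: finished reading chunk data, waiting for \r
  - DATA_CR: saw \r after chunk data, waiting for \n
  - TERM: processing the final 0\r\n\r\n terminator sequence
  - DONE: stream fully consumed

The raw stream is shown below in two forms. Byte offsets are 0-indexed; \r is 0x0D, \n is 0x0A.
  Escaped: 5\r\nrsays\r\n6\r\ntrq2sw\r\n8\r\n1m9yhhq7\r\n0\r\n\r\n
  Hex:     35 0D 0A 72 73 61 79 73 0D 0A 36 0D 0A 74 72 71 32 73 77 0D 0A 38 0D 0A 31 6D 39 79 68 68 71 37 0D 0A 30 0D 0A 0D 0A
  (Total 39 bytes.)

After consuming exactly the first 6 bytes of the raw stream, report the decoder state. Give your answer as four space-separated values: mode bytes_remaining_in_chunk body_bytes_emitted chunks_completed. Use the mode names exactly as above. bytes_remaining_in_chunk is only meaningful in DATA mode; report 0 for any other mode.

Byte 0 = '5': mode=SIZE remaining=0 emitted=0 chunks_done=0
Byte 1 = 0x0D: mode=SIZE_CR remaining=0 emitted=0 chunks_done=0
Byte 2 = 0x0A: mode=DATA remaining=5 emitted=0 chunks_done=0
Byte 3 = 'r': mode=DATA remaining=4 emitted=1 chunks_done=0
Byte 4 = 's': mode=DATA remaining=3 emitted=2 chunks_done=0
Byte 5 = 'a': mode=DATA remaining=2 emitted=3 chunks_done=0

Answer: DATA 2 3 0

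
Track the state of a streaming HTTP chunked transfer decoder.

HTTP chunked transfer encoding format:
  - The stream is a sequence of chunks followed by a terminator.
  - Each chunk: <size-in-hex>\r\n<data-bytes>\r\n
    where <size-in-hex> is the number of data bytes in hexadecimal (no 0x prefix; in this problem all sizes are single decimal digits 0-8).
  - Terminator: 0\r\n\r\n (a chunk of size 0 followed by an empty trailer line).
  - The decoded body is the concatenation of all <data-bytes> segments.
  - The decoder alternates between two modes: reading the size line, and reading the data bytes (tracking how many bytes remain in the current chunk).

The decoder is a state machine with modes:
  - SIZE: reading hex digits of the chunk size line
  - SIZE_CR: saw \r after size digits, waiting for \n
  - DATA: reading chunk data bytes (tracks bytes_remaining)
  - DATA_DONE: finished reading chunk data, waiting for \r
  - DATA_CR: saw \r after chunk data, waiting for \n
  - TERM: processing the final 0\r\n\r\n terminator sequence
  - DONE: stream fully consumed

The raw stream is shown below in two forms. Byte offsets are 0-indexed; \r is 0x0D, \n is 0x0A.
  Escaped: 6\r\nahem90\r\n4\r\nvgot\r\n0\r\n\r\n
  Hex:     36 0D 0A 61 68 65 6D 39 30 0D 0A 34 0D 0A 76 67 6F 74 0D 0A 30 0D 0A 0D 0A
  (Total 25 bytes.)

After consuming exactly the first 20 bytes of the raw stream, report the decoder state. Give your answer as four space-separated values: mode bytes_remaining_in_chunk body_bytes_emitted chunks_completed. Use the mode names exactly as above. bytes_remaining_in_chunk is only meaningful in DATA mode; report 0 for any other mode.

Byte 0 = '6': mode=SIZE remaining=0 emitted=0 chunks_done=0
Byte 1 = 0x0D: mode=SIZE_CR remaining=0 emitted=0 chunks_done=0
Byte 2 = 0x0A: mode=DATA remaining=6 emitted=0 chunks_done=0
Byte 3 = 'a': mode=DATA remaining=5 emitted=1 chunks_done=0
Byte 4 = 'h': mode=DATA remaining=4 emitted=2 chunks_done=0
Byte 5 = 'e': mode=DATA remaining=3 emitted=3 chunks_done=0
Byte 6 = 'm': mode=DATA remaining=2 emitted=4 chunks_done=0
Byte 7 = '9': mode=DATA remaining=1 emitted=5 chunks_done=0
Byte 8 = '0': mode=DATA_DONE remaining=0 emitted=6 chunks_done=0
Byte 9 = 0x0D: mode=DATA_CR remaining=0 emitted=6 chunks_done=0
Byte 10 = 0x0A: mode=SIZE remaining=0 emitted=6 chunks_done=1
Byte 11 = '4': mode=SIZE remaining=0 emitted=6 chunks_done=1
Byte 12 = 0x0D: mode=SIZE_CR remaining=0 emitted=6 chunks_done=1
Byte 13 = 0x0A: mode=DATA remaining=4 emitted=6 chunks_done=1
Byte 14 = 'v': mode=DATA remaining=3 emitted=7 chunks_done=1
Byte 15 = 'g': mode=DATA remaining=2 emitted=8 chunks_done=1
Byte 16 = 'o': mode=DATA remaining=1 emitted=9 chunks_done=1
Byte 17 = 't': mode=DATA_DONE remaining=0 emitted=10 chunks_done=1
Byte 18 = 0x0D: mode=DATA_CR remaining=0 emitted=10 chunks_done=1
Byte 19 = 0x0A: mode=SIZE remaining=0 emitted=10 chunks_done=2

Answer: SIZE 0 10 2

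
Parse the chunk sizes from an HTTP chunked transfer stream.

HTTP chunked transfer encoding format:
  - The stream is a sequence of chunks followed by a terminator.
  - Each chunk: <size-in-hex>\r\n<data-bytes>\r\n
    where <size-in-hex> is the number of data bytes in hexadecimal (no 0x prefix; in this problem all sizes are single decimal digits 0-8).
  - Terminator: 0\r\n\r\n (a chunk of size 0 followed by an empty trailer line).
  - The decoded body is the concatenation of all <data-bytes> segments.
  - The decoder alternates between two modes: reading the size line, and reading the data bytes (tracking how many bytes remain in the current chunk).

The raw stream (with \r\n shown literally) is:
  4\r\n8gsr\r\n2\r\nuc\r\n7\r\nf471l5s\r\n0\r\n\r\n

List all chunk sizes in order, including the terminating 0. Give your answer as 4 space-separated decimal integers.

Answer: 4 2 7 0

Derivation:
Chunk 1: stream[0..1]='4' size=0x4=4, data at stream[3..7]='8gsr' -> body[0..4], body so far='8gsr'
Chunk 2: stream[9..10]='2' size=0x2=2, data at stream[12..14]='uc' -> body[4..6], body so far='8gsruc'
Chunk 3: stream[16..17]='7' size=0x7=7, data at stream[19..26]='f471l5s' -> body[6..13], body so far='8gsrucf471l5s'
Chunk 4: stream[28..29]='0' size=0 (terminator). Final body='8gsrucf471l5s' (13 bytes)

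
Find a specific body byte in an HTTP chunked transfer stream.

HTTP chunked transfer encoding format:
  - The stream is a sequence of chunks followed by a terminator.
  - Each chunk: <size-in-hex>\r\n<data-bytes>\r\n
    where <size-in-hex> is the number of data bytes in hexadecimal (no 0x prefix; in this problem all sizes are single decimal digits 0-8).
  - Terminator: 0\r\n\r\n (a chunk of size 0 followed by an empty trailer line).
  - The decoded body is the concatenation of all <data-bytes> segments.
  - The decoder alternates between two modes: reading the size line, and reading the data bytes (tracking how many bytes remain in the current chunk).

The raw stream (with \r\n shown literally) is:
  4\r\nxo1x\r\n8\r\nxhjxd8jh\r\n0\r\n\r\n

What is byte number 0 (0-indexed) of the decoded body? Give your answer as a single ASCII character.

Chunk 1: stream[0..1]='4' size=0x4=4, data at stream[3..7]='xo1x' -> body[0..4], body so far='xo1x'
Chunk 2: stream[9..10]='8' size=0x8=8, data at stream[12..20]='xhjxd8jh' -> body[4..12], body so far='xo1xxhjxd8jh'
Chunk 3: stream[22..23]='0' size=0 (terminator). Final body='xo1xxhjxd8jh' (12 bytes)
Body byte 0 = 'x'

Answer: x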